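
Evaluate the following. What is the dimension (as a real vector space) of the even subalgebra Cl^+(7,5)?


Even subalgebra dimension = 2^(n-1)
n = 7 + 5 = 12
2^(12 - 1) = 2^11 = 2048
Verification: sum of C(12,k) for even k = 1 + 66 + 495 + 924 + 495 + 66 + 1 = 2048
Result = 2048


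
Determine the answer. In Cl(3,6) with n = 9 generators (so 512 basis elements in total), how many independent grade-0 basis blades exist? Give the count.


Number of grade-k basis blades in Cl(p,q) with n = p + q is C(n, k).
n = 3 + 6 = 9
C(9, 0) = 9! / (0! * 9!)
= 362880 / (1 * 362880)
= 1


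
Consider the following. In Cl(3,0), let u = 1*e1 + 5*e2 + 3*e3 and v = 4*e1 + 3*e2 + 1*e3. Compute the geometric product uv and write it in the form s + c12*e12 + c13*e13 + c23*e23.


In Cl(3,0): e_i^2 = 1, e_ie_j = -e_je_i for i != j.
Scalar part = u . v = 1*4 + 5*3 + 3*1
= 4 + 15 + 3 = 22
e12 coeff = 1*3 - 5*4 = 3 - 20 = -17
e13 coeff = 1*1 - 3*4 = 1 - 12 = -11
e23 coeff = 5*1 - 3*3 = 5 - 9 = -4
uv = 22 - 17*e12 - 11*e13 - 4*e23


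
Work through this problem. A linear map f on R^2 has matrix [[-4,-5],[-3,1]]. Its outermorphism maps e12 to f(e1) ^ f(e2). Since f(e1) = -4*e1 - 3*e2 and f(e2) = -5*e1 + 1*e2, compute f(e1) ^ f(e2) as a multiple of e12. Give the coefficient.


The outermorphism of a linear map f sends e1^e2 to f(e1)^f(e2).
f(e1) = -4*e1 - 3*e2
f(e2) = -5*e1 + 1*e2
f(e1) ^ f(e2) = (-4*e1 - 3*e2) ^ (-5*e1 + 1*e2)
= (-4)*1*e12 + (-3)*(-5)*e21
= (-4 - 15)*e12
= -19*e12
Coefficient = -19


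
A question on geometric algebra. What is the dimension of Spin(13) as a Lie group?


Spin(n) double-covers SO(n); both have Lie algebra so(n) of dimension n(n-1)/2.
n = 13
n(n-1) = 13 * 12 = 156
dim Spin(13) = 156/2 = 78


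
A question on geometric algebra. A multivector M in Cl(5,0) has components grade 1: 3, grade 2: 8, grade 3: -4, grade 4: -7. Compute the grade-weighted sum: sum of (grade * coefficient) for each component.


Grade-weighted sum = sum of grade_k * coefficient_k
1*3 = 3
2*8 = 16
3*(-4) = -12
4*(-7) = -28
Total = 3 + 16 + (-12) + (-28) = -21


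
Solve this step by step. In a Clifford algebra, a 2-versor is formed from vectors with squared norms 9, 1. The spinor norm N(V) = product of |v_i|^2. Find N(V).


Spinor norm N(V) = |v1|^2 * |v2|^2 * ... * |v2|^2
= 9 * 1
Running product: 9, 9
N(V) = 9


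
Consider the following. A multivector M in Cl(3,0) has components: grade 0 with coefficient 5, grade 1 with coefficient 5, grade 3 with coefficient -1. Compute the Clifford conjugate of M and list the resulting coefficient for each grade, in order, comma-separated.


Clifford conjugate sign for grade k: (-1)^(k(k+1)/2)
Grade 0: (-1)^(0*1/2) = (-1)^0 = 1, coeff 5 -> 5
Grade 1: (-1)^(1*2/2) = (-1)^1 = -1, coeff 5 -> -5
Grade 3: (-1)^(3*4/2) = (-1)^6 = 1, coeff -1 -> -1
Conjugated coefficients: 5, -5, -1


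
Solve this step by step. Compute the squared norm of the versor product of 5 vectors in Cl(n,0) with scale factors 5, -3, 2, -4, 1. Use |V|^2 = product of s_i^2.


Each vector v_i has |v_i|^2 = s_i^2
Squared scales: 5^2 = 25, (-3)^2 = 9, 2^2 = 4, (-4)^2 = 16, 1^2 = 1
|V|^2 = 25 * 9 * 4 * 16 * 1
= 14400


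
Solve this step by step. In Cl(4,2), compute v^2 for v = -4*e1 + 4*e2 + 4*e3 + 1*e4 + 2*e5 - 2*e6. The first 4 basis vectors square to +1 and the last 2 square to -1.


v^2 = sum of c_i^2 * e_i^2
Positive signature terms (e_i^2 = +1): (-4)^2 + 4^2 + 4^2 + 1^2 = 49
Negative signature terms (e_j^2 = -1): 2^2 + (-2)^2 = 8
v^2 = 49 - 8 = 41


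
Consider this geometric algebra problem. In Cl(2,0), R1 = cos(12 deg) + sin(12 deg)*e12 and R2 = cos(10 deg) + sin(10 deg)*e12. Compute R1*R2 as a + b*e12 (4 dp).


Same-plane rotors commute and their half-angles add:
R1*R2 = cos(a1 + a2) + sin(a1 + a2)*e12.
a1 + a2 = 12 + 10 = 22 deg
cos(22 deg) = 0.9272
sin(22 deg) = 0.3746
R1*R2 = 0.9272 + 0.3746*e12


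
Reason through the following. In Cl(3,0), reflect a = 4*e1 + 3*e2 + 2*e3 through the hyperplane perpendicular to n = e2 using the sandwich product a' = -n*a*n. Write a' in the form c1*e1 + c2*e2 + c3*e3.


Reflection formula: a' = -n*a*n, with n = e2 (unit vector, n^2 = 1).
For reflection through hyperplane perp to e2:
The component along e2 flips sign, others stay.
a = (4, 3, 2)
a' = (4, -3, 2)
a' = 4*e1 - 3*e2 + 2*e3


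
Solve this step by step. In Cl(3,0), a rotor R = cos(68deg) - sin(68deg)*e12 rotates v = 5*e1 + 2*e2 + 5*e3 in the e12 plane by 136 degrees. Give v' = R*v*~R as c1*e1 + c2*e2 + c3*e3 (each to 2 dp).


Rotor R = cos(68deg) - sin(68deg)*e12
Rotation angle theta = 2 * 68 = 136 degrees in the e12 plane (e1 -> e2).
The component perpendicular to the plane (e3) is invariant: v'_3 = v3 = 5.00
cos(136deg) = -0.7193, sin(136deg) = 0.6947
v'_1 = v1*cos(theta) - v2*sin(theta) = 5*(-0.7193) - 2*0.6947 = -4.99
v'_2 = v1*sin(theta) + v2*cos(theta) = 5*0.6947 + 2*(-0.7193) = 2.03
v' = -4.99*e1 + 2.03*e2 + 5.00*e3


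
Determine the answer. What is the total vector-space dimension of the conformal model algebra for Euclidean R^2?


The conformal model of R^2 uses Cl(3,1): the 2 Euclidean generators plus two extra orthogonal generators e+ (e+^2 = +1) and e- (e-^2 = -1), from which the null vectors e0, einf are built.
Number of generators m = 2 + 2 = 4.
dim Cl(p,q) = 2^m = 2^4 = 16


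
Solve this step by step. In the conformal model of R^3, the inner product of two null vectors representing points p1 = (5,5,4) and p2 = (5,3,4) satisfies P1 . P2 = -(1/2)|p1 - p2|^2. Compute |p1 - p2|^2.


p1 - p2 = (0, 2, 0)
|p1 - p2|^2 = 0^2 + 2^2 + 0^2
= 0 + 4 + 0
= 4


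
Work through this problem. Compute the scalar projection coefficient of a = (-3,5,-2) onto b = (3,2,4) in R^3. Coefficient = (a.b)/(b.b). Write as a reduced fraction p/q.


Projection coefficient = (a . b) / (b . b)
a . b = (-3)*3 + 5*2 + (-2)*4
= -9 + 10 + (-8) = -7
b . b = 3^2 + 2^2 + 4^2
= 9 + 4 + 16 = 29
Coefficient = -7/29
In lowest terms: -7/29


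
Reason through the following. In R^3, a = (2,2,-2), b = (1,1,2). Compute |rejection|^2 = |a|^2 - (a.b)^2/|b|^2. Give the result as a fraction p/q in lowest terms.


|a|^2 = 2^2 + 2^2 + (-2)^2 = 12
|b|^2 = 1^2 + 1^2 + 2^2 = 6
a . b = 2*1 + 2*1 + (-2)*2 = 0
(a.b)^2 = 0^2 = 0
|rej|^2 = 12 - 0/6
= (72 - 0)/6
= 72/6
In lowest terms: 12/1


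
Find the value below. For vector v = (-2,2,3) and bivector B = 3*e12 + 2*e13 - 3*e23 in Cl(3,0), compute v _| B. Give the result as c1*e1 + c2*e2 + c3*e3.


Left contraction v _| B = <vB>_1 (grade-1 part of the geometric product vB).
Using e1_|e12 = e2, e2_|e12 = -e1, e1_|e13 = e3, e3_|e13 = -e1, e2_|e23 = e3, e3_|e23 = -e2:
e1 coeff: -v2*b12 - v3*b13 = -(2)*(3) - (3)*(2) = -12
e2 coeff: v1*b12 - v3*b23 = (-2)*(3) - (3)*(-3) = 3
e3 coeff: v1*b13 + v2*b23 = (-2)*(2) + (2)*(-3) = -10
v _| B = -12*e1 + 3*e2 - 10*e3


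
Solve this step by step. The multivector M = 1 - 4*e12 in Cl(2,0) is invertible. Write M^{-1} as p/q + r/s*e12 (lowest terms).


M = 1 - 4*e12, where e12^2 = -1.
Since M commutes with its reverse ~M = a - b*e12, M * ~M = a^2 - b^2*e12^2 = a^2 + b^2.
So M^{-1} = ~M / (a^2 + b^2) = (a - b*e12)/(a^2 + b^2).
a^2 + b^2 = 1 + 16 = 17
Scalar part = 1/17 = 1/17
Bivector coeff = 4/17 = 4/17
M^{-1} = 1/17 + 4/17*e12


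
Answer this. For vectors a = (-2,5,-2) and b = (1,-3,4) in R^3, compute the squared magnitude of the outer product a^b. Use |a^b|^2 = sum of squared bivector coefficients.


a wedge b = (a1*b2 - a2*b1)*e12 + (a1*b3 - a3*b1)*e13 + (a2*b3 - a3*b2)*e23
e12 coeff: (-2)*(-3) - 5*1 = 6 - 5 = 1
e13 coeff: (-2)*4 - (-2)*1 = -8 - (-2) = -6
e23 coeff: 5*4 - (-2)*(-3) = 20 - 6 = 14
|a wedge b|^2 = 1^2 + (-6)^2 + 14^2
= 1 + 36 + 196
= 233


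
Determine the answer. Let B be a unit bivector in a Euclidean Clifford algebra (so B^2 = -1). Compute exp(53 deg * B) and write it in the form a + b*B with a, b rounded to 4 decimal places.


For a unit bivector B with B^2 = -1, the exponential series gives
e^(theta*B) = cos(theta) + sin(theta)*B (the GA analogue of Euler's formula).
theta = 53 degrees = 0.925025 rad
cos(53 deg) = 0.6018
sin(53 deg) = 0.7986
exp(theta*B) = 0.6018 + 0.7986*B


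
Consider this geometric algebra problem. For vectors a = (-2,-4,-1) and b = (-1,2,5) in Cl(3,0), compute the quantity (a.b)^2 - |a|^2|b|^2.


a . b = (-2)*(-1) + (-4)*2 + (-1)*5
= 2 + (-8) + (-5) = -11
|a|^2 = (-2)^2 + (-4)^2 + (-1)^2 = 21
|b|^2 = (-1)^2 + 2^2 + 5^2 = 30
(a.b)^2 = (-11)^2 = 121
|a|^2 * |b|^2 = 21 * 30 = 630
Result = 121 - 630 = -509


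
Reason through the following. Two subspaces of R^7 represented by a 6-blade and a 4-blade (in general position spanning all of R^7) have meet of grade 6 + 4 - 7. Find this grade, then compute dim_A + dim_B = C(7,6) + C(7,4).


Meet grade = grade(A) + grade(B) - n
= 6 + 4 - 7 = 3
C(7,6) = 7
C(7,4) = 35
dim_A + dim_B = 7 + 35 = 42


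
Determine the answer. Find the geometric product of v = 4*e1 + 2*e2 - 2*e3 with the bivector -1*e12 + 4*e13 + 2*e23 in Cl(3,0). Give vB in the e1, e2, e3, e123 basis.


vB has grade-1 (vector) and grade-3 (trivector) parts: vB = (v _| B) + (v ^ B).
Vector part <vB>_1:
  e1: -v2*b12 - v3*b13 = -(2)*(-1) - (-2)*(4) = 10
  e2: v1*b12 - v3*b23 = (4)*(-1) - (-2)*(2) = 0
  e3: v1*b13 + v2*b23 = (4)*(4) + (2)*(2) = 20
Trivector part <vB>_3:
  e123: v1*b23 - v2*b13 + v3*b12 = (4)*(2) - (2)*(4) + (-2)*(-1) = 2
vB = 10*e1 + 0*e2 + 20*e3 + 2*e123


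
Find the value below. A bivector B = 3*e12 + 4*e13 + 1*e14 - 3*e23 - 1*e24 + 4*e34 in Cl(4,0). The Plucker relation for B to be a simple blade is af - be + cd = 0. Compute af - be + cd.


Plucker relation: af - be + cd
a*f = 3*4 = 12
b*e = 4*(-1) = -4
c*d = 1*(-3) = -3
af - be + cd = 12 - (-4) + (-3)
= 13


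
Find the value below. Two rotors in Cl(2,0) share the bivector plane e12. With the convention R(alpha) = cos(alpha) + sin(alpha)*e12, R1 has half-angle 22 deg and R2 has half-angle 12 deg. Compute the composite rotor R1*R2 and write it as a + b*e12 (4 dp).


Same-plane rotors commute and their half-angles add:
R1*R2 = cos(a1 + a2) + sin(a1 + a2)*e12.
a1 + a2 = 22 + 12 = 34 deg
cos(34 deg) = 0.8290
sin(34 deg) = 0.5592
R1*R2 = 0.8290 + 0.5592*e12


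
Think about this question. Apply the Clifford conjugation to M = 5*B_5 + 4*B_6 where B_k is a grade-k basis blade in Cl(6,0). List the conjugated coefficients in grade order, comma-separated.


Clifford conjugate sign for grade k: (-1)^(k(k+1)/2)
Grade 5: (-1)^(5*6/2) = (-1)^15 = -1, coeff 5 -> -5
Grade 6: (-1)^(6*7/2) = (-1)^21 = -1, coeff 4 -> -4
Conjugated coefficients: -5, -4


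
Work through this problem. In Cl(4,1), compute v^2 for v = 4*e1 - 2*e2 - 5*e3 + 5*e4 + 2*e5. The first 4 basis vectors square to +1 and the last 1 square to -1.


v^2 = sum of c_i^2 * e_i^2
Positive signature terms (e_i^2 = +1): 4^2 + (-2)^2 + (-5)^2 + 5^2 = 70
Negative signature terms (e_j^2 = -1): 2^2 = 4
v^2 = 70 - 4 = 66


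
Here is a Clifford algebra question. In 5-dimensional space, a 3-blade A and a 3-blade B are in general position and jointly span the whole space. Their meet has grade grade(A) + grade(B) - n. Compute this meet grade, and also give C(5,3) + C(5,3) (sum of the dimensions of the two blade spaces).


Meet grade = grade(A) + grade(B) - n
= 3 + 3 - 5 = 1
C(5,3) = 10
C(5,3) = 10
dim_A + dim_B = 10 + 10 = 20


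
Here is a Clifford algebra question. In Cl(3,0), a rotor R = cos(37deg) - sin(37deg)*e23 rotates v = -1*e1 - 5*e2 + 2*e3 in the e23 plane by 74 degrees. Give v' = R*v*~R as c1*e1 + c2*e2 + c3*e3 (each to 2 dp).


Rotor R = cos(37deg) - sin(37deg)*e23
Rotation angle theta = 2 * 37 = 74 degrees in the e23 plane (e2 -> e3).
The component perpendicular to the plane (e1) is invariant: v'_1 = v1 = -1.00
cos(74deg) = 0.2756, sin(74deg) = 0.9613
v'_2 = v2*cos(theta) - v3*sin(theta) = -5*0.2756 - 2*0.9613 = -3.30
v'_3 = v2*sin(theta) + v3*cos(theta) = -5*0.9613 + 2*0.2756 = -4.26
v' = -1.00*e1 - 3.30*e2 - 4.26*e3


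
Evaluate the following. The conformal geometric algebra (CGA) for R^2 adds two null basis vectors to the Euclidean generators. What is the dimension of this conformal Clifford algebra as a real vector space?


The conformal model of R^2 uses Cl(3,1): the 2 Euclidean generators plus two extra orthogonal generators e+ (e+^2 = +1) and e- (e-^2 = -1), from which the null vectors e0, einf are built.
Number of generators m = 2 + 2 = 4.
dim Cl(p,q) = 2^m = 2^4 = 16


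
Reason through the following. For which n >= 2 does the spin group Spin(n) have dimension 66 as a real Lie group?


dim Spin(n) = dim so(n) = n(n-1)/2.
Solve n(n-1)/2 = 66, i.e. n^2 - n - 132 = 0.
Discriminant = 1 + 8*66 = 529
n = (1 + sqrt(529))/2 = (1 + 23)/2 = 12


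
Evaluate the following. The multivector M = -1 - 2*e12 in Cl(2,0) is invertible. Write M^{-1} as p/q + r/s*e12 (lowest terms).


M = -1 - 2*e12, where e12^2 = -1.
Since M commutes with its reverse ~M = a - b*e12, M * ~M = a^2 - b^2*e12^2 = a^2 + b^2.
So M^{-1} = ~M / (a^2 + b^2) = (a - b*e12)/(a^2 + b^2).
a^2 + b^2 = 1 + 4 = 5
Scalar part = -1/5 = -1/5
Bivector coeff = 2/5 = 2/5
M^{-1} = -1/5 + 2/5*e12


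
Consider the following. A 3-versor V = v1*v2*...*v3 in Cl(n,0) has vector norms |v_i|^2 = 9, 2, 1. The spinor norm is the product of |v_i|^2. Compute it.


Spinor norm N(V) = |v1|^2 * |v2|^2 * ... * |v3|^2
= 9 * 2 * 1
Running product: 9, 18, 18
N(V) = 18


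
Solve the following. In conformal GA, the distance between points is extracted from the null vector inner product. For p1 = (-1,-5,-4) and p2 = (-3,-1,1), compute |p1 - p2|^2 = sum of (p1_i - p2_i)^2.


p1 - p2 = (2, -4, -5)
|p1 - p2|^2 = 2^2 + (-4)^2 + (-5)^2
= 4 + 16 + 25
= 45


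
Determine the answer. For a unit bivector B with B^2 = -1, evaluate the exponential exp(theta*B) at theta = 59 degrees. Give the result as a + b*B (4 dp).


For a unit bivector B with B^2 = -1, the exponential series gives
e^(theta*B) = cos(theta) + sin(theta)*B (the GA analogue of Euler's formula).
theta = 59 degrees = 1.029744 rad
cos(59 deg) = 0.5150
sin(59 deg) = 0.8572
exp(theta*B) = 0.5150 + 0.8572*B


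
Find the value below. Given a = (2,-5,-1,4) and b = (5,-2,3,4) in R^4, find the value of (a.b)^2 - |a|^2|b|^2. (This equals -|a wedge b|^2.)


a . b = 2*5 + (-5)*(-2) + (-1)*3 + 4*4
= 10 + 10 + (-3) + 16 = 33
|a|^2 = 2^2 + (-5)^2 + (-1)^2 + 4^2 = 46
|b|^2 = 5^2 + (-2)^2 + 3^2 + 4^2 = 54
(a.b)^2 = 33^2 = 1089
|a|^2 * |b|^2 = 46 * 54 = 2484
Result = 1089 - 2484 = -1395


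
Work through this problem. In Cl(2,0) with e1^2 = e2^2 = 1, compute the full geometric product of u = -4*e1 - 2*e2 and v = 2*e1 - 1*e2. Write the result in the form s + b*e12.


Expand: (-4*e1 - 2*e2)(2*e1 - 1*e2)
= (-4)*2*e1e1 + (-4)*(-1)*e1e2 + (-2)*2*e2e1 + (-2)*(-1)*e2e2
Using e1^2 = e2^2 = 1, e2e1 = -e1e2:
Scalar part s = (-4)*2 + (-2)*(-1) = -8 + 2 = -6
Bivector part b = (-4)*(-1) - (-2)*2 = 4 - (-4) = 8
uv = -6 + 8*e12


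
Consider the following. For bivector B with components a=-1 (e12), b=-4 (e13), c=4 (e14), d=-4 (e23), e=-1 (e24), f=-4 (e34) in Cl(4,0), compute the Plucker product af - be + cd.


Plucker relation: af - be + cd
a*f = (-1)*(-4) = 4
b*e = (-4)*(-1) = 4
c*d = 4*(-4) = -16
af - be + cd = 4 - 4 + (-16)
= -16


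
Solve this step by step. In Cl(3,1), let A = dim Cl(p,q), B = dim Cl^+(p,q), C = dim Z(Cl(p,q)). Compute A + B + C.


n = 3 + 1 = 4
Total dim = 2^4 = 16
Even subalgebra dim = 2^3 = 8
n is even, so center dim = 1
Sum = 16 + 8 + 1 = 25


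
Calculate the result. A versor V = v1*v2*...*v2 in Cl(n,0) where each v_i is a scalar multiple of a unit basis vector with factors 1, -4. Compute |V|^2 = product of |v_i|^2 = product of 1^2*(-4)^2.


Each vector v_i has |v_i|^2 = s_i^2
Squared scales: 1^2 = 1, (-4)^2 = 16
|V|^2 = 1 * 16
= 16


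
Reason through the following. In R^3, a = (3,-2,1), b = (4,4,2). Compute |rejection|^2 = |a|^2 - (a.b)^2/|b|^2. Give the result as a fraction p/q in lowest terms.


|a|^2 = 3^2 + (-2)^2 + 1^2 = 14
|b|^2 = 4^2 + 4^2 + 2^2 = 36
a . b = 3*4 + (-2)*4 + 1*2 = 6
(a.b)^2 = 6^2 = 36
|rej|^2 = 14 - 36/36
= (504 - 36)/36
= 468/36
In lowest terms: 13/1


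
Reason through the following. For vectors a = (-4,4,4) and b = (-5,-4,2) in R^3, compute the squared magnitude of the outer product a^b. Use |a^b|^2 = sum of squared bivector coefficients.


a wedge b = (a1*b2 - a2*b1)*e12 + (a1*b3 - a3*b1)*e13 + (a2*b3 - a3*b2)*e23
e12 coeff: (-4)*(-4) - 4*(-5) = 16 - (-20) = 36
e13 coeff: (-4)*2 - 4*(-5) = -8 - (-20) = 12
e23 coeff: 4*2 - 4*(-4) = 8 - (-16) = 24
|a wedge b|^2 = 36^2 + 12^2 + 24^2
= 1296 + 144 + 576
= 2016


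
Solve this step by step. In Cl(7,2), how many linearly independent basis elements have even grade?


Even subalgebra dimension = 2^(n-1)
n = 7 + 2 = 9
2^(9 - 1) = 2^8 = 256
Verification: sum of C(9,k) for even k = 1 + 36 + 126 + 84 + 9 = 256
Result = 256


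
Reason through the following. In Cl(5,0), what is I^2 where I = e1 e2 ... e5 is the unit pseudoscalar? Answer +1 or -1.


The pseudoscalar I = e1...e_n (product of all n generators) of Cl(p,q) satisfies I^2 = (-1)^(q + n(n-1)/2).
p = 5, q = 0, n = p + q = 5
n(n-1)/2 = 5 * 4 / 2 = 10
Exponent = q + n(n-1)/2 = 0 + 10 = 10
I^2 = (-1)^10 = +1


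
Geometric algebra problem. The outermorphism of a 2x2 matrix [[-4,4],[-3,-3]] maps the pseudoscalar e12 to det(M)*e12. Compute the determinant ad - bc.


The outermorphism of a linear map f sends e1^e2 to f(e1)^f(e2).
f(e1) = -4*e1 - 3*e2
f(e2) = 4*e1 - 3*e2
f(e1) ^ f(e2) = (-4*e1 - 3*e2) ^ (4*e1 - 3*e2)
= (-4)*(-3)*e12 + (-3)*4*e21
= (12 - (-12))*e12
= 24*e12
Coefficient = 24


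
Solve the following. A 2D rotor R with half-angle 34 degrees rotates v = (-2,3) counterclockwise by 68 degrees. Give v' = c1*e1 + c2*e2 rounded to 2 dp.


Rotor R = cos(34deg) - sin(34deg)*e12
Rotation angle theta = 2 * 34 = 68 degrees
v' = R*v*~R rotates v by theta.
cos(68deg) = 0.3746, sin(68deg) = 0.9272
v'_1 = -2*cos(68deg) - 3*sin(68deg)
= -2*0.3746 - 3*0.9272
= -3.53
v'_2 = -2*sin(68deg) + 3*cos(68deg)
= -2*0.9272 + 3*0.3746
= -0.73
v' = -3.53*e1 - 0.73*e2


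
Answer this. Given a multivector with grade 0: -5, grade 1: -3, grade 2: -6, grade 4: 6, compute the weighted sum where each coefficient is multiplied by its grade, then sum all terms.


Grade-weighted sum = sum of grade_k * coefficient_k
0*(-5) = 0
1*(-3) = -3
2*(-6) = -12
4*6 = 24
Total = 0 + (-3) + (-12) + 24 = 9


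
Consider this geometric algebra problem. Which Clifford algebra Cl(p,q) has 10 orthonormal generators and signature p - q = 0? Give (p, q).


We need p + q = 10 and p - q = 0.
Adding: 2p = 10 + 0 = 10, so p = 5.
Then q = 10 - 5 = 5.
(p, q) = (5, 5)


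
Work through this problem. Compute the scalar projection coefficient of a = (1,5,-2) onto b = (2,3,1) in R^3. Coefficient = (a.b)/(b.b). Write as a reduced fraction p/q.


Projection coefficient = (a . b) / (b . b)
a . b = 1*2 + 5*3 + (-2)*1
= 2 + 15 + (-2) = 15
b . b = 2^2 + 3^2 + 1^2
= 4 + 9 + 1 = 14
Coefficient = 15/14
In lowest terms: 15/14


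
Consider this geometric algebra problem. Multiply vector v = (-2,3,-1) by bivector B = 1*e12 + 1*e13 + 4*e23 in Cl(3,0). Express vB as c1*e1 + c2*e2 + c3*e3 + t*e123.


vB has grade-1 (vector) and grade-3 (trivector) parts: vB = (v _| B) + (v ^ B).
Vector part <vB>_1:
  e1: -v2*b12 - v3*b13 = -(3)*(1) - (-1)*(1) = -2
  e2: v1*b12 - v3*b23 = (-2)*(1) - (-1)*(4) = 2
  e3: v1*b13 + v2*b23 = (-2)*(1) + (3)*(4) = 10
Trivector part <vB>_3:
  e123: v1*b23 - v2*b13 + v3*b12 = (-2)*(4) - (3)*(1) + (-1)*(1) = -12
vB = -2*e1 + 2*e2 + 10*e3 - 12*e123


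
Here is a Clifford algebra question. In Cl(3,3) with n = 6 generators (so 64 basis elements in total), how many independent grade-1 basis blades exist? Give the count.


Number of grade-k basis blades in Cl(p,q) with n = p + q is C(n, k).
n = 3 + 3 = 6
C(6, 1) = 6! / (1! * 5!)
= 720 / (1 * 120)
= 6


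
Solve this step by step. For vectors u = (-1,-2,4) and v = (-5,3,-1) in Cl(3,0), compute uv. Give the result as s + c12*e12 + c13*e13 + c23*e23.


In Cl(3,0): e_i^2 = 1, e_ie_j = -e_je_i for i != j.
Scalar part = u . v = (-1)*(-5) + (-2)*3 + 4*(-1)
= 5 + (-6) + (-4) = -5
e12 coeff = (-1)*3 - (-2)*(-5) = -3 - 10 = -13
e13 coeff = (-1)*(-1) - 4*(-5) = 1 - (-20) = 21
e23 coeff = (-2)*(-1) - 4*3 = 2 - 12 = -10
uv = -5 - 13*e12 + 21*e13 - 10*e23


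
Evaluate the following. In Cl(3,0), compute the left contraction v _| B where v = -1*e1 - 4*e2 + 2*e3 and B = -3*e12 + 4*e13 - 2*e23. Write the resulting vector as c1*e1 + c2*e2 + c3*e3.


Left contraction v _| B = <vB>_1 (grade-1 part of the geometric product vB).
Using e1_|e12 = e2, e2_|e12 = -e1, e1_|e13 = e3, e3_|e13 = -e1, e2_|e23 = e3, e3_|e23 = -e2:
e1 coeff: -v2*b12 - v3*b13 = -(-4)*(-3) - (2)*(4) = -20
e2 coeff: v1*b12 - v3*b23 = (-1)*(-3) - (2)*(-2) = 7
e3 coeff: v1*b13 + v2*b23 = (-1)*(4) + (-4)*(-2) = 4
v _| B = -20*e1 + 7*e2 + 4*e3


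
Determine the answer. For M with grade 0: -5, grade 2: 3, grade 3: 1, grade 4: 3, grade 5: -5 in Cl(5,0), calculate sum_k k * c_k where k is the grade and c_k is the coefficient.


Grade-weighted sum = sum of grade_k * coefficient_k
0*(-5) = 0
2*3 = 6
3*1 = 3
4*3 = 12
5*(-5) = -25
Total = 0 + 6 + 3 + 12 + (-25) = -4


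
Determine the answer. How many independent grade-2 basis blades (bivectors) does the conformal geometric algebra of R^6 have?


The conformal model of R^6 uses Cl(7,1) with m = 6 + 2 = 8 generators.
Number of grade-2 blades = C(m, 2) = C(8, 2)
= 8*7/2 = 28


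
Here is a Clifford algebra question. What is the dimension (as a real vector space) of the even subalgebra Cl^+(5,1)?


Even subalgebra dimension = 2^(n-1)
n = 5 + 1 = 6
2^(6 - 1) = 2^5 = 32
Verification: sum of C(6,k) for even k = 1 + 15 + 15 + 1 = 32
Result = 32


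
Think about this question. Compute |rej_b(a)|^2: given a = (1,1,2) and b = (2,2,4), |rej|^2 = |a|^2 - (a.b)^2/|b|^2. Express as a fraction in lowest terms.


|a|^2 = 1^2 + 1^2 + 2^2 = 6
|b|^2 = 2^2 + 2^2 + 4^2 = 24
a . b = 1*2 + 1*2 + 2*4 = 12
(a.b)^2 = 12^2 = 144
|rej|^2 = 6 - 144/24
= (144 - 144)/24
= 0/24
In lowest terms: 0/1


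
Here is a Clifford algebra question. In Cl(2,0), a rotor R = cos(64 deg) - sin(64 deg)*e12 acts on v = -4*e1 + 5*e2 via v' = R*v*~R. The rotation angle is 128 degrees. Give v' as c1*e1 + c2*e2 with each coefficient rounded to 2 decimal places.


Rotor R = cos(64deg) - sin(64deg)*e12
Rotation angle theta = 2 * 64 = 128 degrees
v' = R*v*~R rotates v by theta.
cos(128deg) = -0.6157, sin(128deg) = 0.7880
v'_1 = -4*cos(128deg) - 5*sin(128deg)
= -4*(-0.6157) - 5*0.7880
= -1.48
v'_2 = -4*sin(128deg) + 5*cos(128deg)
= -4*0.7880 + 5*(-0.6157)
= -6.23
v' = -1.48*e1 - 6.23*e2


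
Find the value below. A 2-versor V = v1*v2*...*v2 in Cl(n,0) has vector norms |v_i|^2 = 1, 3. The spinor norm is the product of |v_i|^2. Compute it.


Spinor norm N(V) = |v1|^2 * |v2|^2 * ... * |v2|^2
= 1 * 3
Running product: 1, 3
N(V) = 3


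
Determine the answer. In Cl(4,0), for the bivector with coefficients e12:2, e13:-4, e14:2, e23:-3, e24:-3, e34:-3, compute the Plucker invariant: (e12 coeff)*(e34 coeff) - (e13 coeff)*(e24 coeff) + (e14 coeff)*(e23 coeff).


Plucker relation: af - be + cd
a*f = 2*(-3) = -6
b*e = (-4)*(-3) = 12
c*d = 2*(-3) = -6
af - be + cd = -6 - 12 + (-6)
= -24


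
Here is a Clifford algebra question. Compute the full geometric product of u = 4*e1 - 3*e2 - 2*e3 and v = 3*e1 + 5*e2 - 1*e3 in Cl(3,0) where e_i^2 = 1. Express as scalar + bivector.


In Cl(3,0): e_i^2 = 1, e_ie_j = -e_je_i for i != j.
Scalar part = u . v = 4*3 + (-3)*5 + (-2)*(-1)
= 12 + (-15) + 2 = -1
e12 coeff = 4*5 - (-3)*3 = 20 - (-9) = 29
e13 coeff = 4*(-1) - (-2)*3 = -4 - (-6) = 2
e23 coeff = (-3)*(-1) - (-2)*5 = 3 - (-10) = 13
uv = -1 + 29*e12 + 2*e13 + 13*e23


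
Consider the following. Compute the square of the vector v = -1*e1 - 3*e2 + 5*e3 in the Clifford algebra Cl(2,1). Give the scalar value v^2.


v^2 = sum of c_i^2 * e_i^2
Positive signature terms (e_i^2 = +1): (-1)^2 + (-3)^2 = 10
Negative signature terms (e_j^2 = -1): 5^2 = 25
v^2 = 10 - 25 = -15


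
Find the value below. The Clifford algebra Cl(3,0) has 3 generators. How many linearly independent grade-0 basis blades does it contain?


Number of grade-k basis blades in Cl(p,q) with n = p + q is C(n, k).
n = 3 + 0 = 3
C(3, 0) = 3! / (0! * 3!)
= 6 / (1 * 6)
= 1


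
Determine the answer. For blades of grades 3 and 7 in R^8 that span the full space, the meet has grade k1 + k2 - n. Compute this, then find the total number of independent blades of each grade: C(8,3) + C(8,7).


Meet grade = grade(A) + grade(B) - n
= 3 + 7 - 8 = 2
C(8,3) = 56
C(8,7) = 8
dim_A + dim_B = 56 + 8 = 64


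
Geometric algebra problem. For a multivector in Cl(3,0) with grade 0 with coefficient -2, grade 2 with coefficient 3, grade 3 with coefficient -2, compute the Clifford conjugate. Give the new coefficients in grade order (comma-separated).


Clifford conjugate sign for grade k: (-1)^(k(k+1)/2)
Grade 0: (-1)^(0*1/2) = (-1)^0 = 1, coeff -2 -> -2
Grade 2: (-1)^(2*3/2) = (-1)^3 = -1, coeff 3 -> -3
Grade 3: (-1)^(3*4/2) = (-1)^6 = 1, coeff -2 -> -2
Conjugated coefficients: -2, -3, -2


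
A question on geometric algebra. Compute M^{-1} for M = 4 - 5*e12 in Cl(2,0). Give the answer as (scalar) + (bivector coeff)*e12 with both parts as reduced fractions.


M = 4 - 5*e12, where e12^2 = -1.
Since M commutes with its reverse ~M = a - b*e12, M * ~M = a^2 - b^2*e12^2 = a^2 + b^2.
So M^{-1} = ~M / (a^2 + b^2) = (a - b*e12)/(a^2 + b^2).
a^2 + b^2 = 16 + 25 = 41
Scalar part = 4/41 = 4/41
Bivector coeff = 5/41 = 5/41
M^{-1} = 4/41 + 5/41*e12


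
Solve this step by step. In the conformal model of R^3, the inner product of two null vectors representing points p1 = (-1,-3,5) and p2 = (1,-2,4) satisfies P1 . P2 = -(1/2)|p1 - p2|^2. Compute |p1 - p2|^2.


p1 - p2 = (-2, -1, 1)
|p1 - p2|^2 = (-2)^2 + (-1)^2 + 1^2
= 4 + 1 + 1
= 6


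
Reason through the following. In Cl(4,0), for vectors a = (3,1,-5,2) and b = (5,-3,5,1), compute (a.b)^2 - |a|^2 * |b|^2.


a . b = 3*5 + 1*(-3) + (-5)*5 + 2*1
= 15 + (-3) + (-25) + 2 = -11
|a|^2 = 3^2 + 1^2 + (-5)^2 + 2^2 = 39
|b|^2 = 5^2 + (-3)^2 + 5^2 + 1^2 = 60
(a.b)^2 = (-11)^2 = 121
|a|^2 * |b|^2 = 39 * 60 = 2340
Result = 121 - 2340 = -2219


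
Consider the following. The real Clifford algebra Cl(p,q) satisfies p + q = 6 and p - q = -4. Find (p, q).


We need p + q = 6 and p - q = -4.
Adding: 2p = 6 + (-4) = 2, so p = 1.
Then q = 6 - 1 = 5.
(p, q) = (1, 5)


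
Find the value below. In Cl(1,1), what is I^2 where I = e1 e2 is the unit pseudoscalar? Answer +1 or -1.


The pseudoscalar I = e1...e_n (product of all n generators) of Cl(p,q) satisfies I^2 = (-1)^(q + n(n-1)/2).
p = 1, q = 1, n = p + q = 2
n(n-1)/2 = 2 * 1 / 2 = 1
Exponent = q + n(n-1)/2 = 1 + 1 = 2
I^2 = (-1)^2 = +1


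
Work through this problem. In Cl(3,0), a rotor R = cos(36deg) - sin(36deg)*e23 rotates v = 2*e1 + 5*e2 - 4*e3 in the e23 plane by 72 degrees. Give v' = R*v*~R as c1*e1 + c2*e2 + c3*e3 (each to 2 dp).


Rotor R = cos(36deg) - sin(36deg)*e23
Rotation angle theta = 2 * 36 = 72 degrees in the e23 plane (e2 -> e3).
The component perpendicular to the plane (e1) is invariant: v'_1 = v1 = 2.00
cos(72deg) = 0.3090, sin(72deg) = 0.9511
v'_2 = v2*cos(theta) - v3*sin(theta) = 5*0.3090 - (-4)*0.9511 = 5.35
v'_3 = v2*sin(theta) + v3*cos(theta) = 5*0.9511 + (-4)*0.3090 = 3.52
v' = 2.00*e1 + 5.35*e2 + 3.52*e3


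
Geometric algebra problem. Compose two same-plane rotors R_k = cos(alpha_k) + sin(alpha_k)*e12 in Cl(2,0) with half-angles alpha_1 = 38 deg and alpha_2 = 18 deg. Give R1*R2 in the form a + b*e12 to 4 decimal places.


Same-plane rotors commute and their half-angles add:
R1*R2 = cos(a1 + a2) + sin(a1 + a2)*e12.
a1 + a2 = 38 + 18 = 56 deg
cos(56 deg) = 0.5592
sin(56 deg) = 0.8290
R1*R2 = 0.5592 + 0.8290*e12


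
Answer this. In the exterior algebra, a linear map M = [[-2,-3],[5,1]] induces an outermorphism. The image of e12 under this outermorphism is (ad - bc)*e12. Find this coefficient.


The outermorphism of a linear map f sends e1^e2 to f(e1)^f(e2).
f(e1) = -2*e1 + 5*e2
f(e2) = -3*e1 + 1*e2
f(e1) ^ f(e2) = (-2*e1 + 5*e2) ^ (-3*e1 + 1*e2)
= (-2)*1*e12 + 5*(-3)*e21
= (-2 - (-15))*e12
= 13*e12
Coefficient = 13


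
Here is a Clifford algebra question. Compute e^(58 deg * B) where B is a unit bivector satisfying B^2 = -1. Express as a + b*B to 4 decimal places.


For a unit bivector B with B^2 = -1, the exponential series gives
e^(theta*B) = cos(theta) + sin(theta)*B (the GA analogue of Euler's formula).
theta = 58 degrees = 1.012291 rad
cos(58 deg) = 0.5299
sin(58 deg) = 0.8480
exp(theta*B) = 0.5299 + 0.8480*B


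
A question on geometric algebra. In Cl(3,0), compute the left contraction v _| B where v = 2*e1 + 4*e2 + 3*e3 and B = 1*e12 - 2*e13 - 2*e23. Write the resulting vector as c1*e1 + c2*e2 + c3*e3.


Left contraction v _| B = <vB>_1 (grade-1 part of the geometric product vB).
Using e1_|e12 = e2, e2_|e12 = -e1, e1_|e13 = e3, e3_|e13 = -e1, e2_|e23 = e3, e3_|e23 = -e2:
e1 coeff: -v2*b12 - v3*b13 = -(4)*(1) - (3)*(-2) = 2
e2 coeff: v1*b12 - v3*b23 = (2)*(1) - (3)*(-2) = 8
e3 coeff: v1*b13 + v2*b23 = (2)*(-2) + (4)*(-2) = -12
v _| B = 2*e1 + 8*e2 - 12*e3


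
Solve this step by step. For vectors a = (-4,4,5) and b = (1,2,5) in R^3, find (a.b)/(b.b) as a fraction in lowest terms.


Projection coefficient = (a . b) / (b . b)
a . b = (-4)*1 + 4*2 + 5*5
= -4 + 8 + 25 = 29
b . b = 1^2 + 2^2 + 5^2
= 1 + 4 + 25 = 30
Coefficient = 29/30
In lowest terms: 29/30


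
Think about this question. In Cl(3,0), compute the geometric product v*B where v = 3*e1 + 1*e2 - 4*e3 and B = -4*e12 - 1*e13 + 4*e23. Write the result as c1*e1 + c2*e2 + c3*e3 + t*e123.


vB has grade-1 (vector) and grade-3 (trivector) parts: vB = (v _| B) + (v ^ B).
Vector part <vB>_1:
  e1: -v2*b12 - v3*b13 = -(1)*(-4) - (-4)*(-1) = 0
  e2: v1*b12 - v3*b23 = (3)*(-4) - (-4)*(4) = 4
  e3: v1*b13 + v2*b23 = (3)*(-1) + (1)*(4) = 1
Trivector part <vB>_3:
  e123: v1*b23 - v2*b13 + v3*b12 = (3)*(4) - (1)*(-1) + (-4)*(-4) = 29
vB = 0*e1 + 4*e2 + 1*e3 + 29*e123


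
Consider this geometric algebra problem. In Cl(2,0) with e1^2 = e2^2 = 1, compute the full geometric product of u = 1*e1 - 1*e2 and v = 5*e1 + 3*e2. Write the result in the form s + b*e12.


Expand: (1*e1 - 1*e2)(5*e1 + 3*e2)
= 1*5*e1e1 + 1*3*e1e2 + (-1)*5*e2e1 + (-1)*3*e2e2
Using e1^2 = e2^2 = 1, e2e1 = -e1e2:
Scalar part s = 1*5 + (-1)*3 = 5 + (-3) = 2
Bivector part b = 1*3 - (-1)*5 = 3 - (-5) = 8
uv = 2 + 8*e12


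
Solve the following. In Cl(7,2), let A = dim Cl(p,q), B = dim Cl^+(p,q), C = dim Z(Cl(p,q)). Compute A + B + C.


n = 7 + 2 = 9
Total dim = 2^9 = 512
Even subalgebra dim = 2^8 = 256
n is odd, so center dim = 2
Sum = 512 + 256 + 2 = 770


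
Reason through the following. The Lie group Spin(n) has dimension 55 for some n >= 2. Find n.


dim Spin(n) = dim so(n) = n(n-1)/2.
Solve n(n-1)/2 = 55, i.e. n^2 - n - 110 = 0.
Discriminant = 1 + 8*55 = 441
n = (1 + sqrt(441))/2 = (1 + 21)/2 = 11


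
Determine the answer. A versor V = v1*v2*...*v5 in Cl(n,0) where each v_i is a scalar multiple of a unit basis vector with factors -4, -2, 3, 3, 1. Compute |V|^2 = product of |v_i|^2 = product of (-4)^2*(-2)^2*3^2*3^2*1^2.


Each vector v_i has |v_i|^2 = s_i^2
Squared scales: (-4)^2 = 16, (-2)^2 = 4, 3^2 = 9, 3^2 = 9, 1^2 = 1
|V|^2 = 16 * 4 * 9 * 9 * 1
= 5184


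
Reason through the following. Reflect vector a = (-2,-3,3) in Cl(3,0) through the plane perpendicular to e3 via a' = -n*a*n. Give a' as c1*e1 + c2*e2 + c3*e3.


Reflection formula: a' = -n*a*n, with n = e3 (unit vector, n^2 = 1).
For reflection through hyperplane perp to e3:
The component along e3 flips sign, others stay.
a = (-2, -3, 3)
a' = (-2, -3, -3)
a' = -2*e1 - 3*e2 - 3*e3


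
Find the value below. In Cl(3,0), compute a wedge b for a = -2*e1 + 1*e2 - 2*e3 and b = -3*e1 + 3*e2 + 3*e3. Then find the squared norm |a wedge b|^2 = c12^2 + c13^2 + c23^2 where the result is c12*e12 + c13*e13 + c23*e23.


a wedge b = (a1*b2 - a2*b1)*e12 + (a1*b3 - a3*b1)*e13 + (a2*b3 - a3*b2)*e23
e12 coeff: (-2)*3 - 1*(-3) = -6 - (-3) = -3
e13 coeff: (-2)*3 - (-2)*(-3) = -6 - 6 = -12
e23 coeff: 1*3 - (-2)*3 = 3 - (-6) = 9
|a wedge b|^2 = (-3)^2 + (-12)^2 + 9^2
= 9 + 144 + 81
= 234


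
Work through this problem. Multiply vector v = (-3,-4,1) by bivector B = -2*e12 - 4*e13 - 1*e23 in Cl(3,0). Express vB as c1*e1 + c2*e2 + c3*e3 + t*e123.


vB has grade-1 (vector) and grade-3 (trivector) parts: vB = (v _| B) + (v ^ B).
Vector part <vB>_1:
  e1: -v2*b12 - v3*b13 = -(-4)*(-2) - (1)*(-4) = -4
  e2: v1*b12 - v3*b23 = (-3)*(-2) - (1)*(-1) = 7
  e3: v1*b13 + v2*b23 = (-3)*(-4) + (-4)*(-1) = 16
Trivector part <vB>_3:
  e123: v1*b23 - v2*b13 + v3*b12 = (-3)*(-1) - (-4)*(-4) + (1)*(-2) = -15
vB = -4*e1 + 7*e2 + 16*e3 - 15*e123


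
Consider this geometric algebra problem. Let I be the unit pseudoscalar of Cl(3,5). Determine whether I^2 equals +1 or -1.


The pseudoscalar I = e1...e_n (product of all n generators) of Cl(p,q) satisfies I^2 = (-1)^(q + n(n-1)/2).
p = 3, q = 5, n = p + q = 8
n(n-1)/2 = 8 * 7 / 2 = 28
Exponent = q + n(n-1)/2 = 5 + 28 = 33
I^2 = (-1)^33 = -1


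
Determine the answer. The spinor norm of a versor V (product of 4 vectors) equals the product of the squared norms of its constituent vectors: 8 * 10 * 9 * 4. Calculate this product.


Spinor norm N(V) = |v1|^2 * |v2|^2 * ... * |v4|^2
= 8 * 10 * 9 * 4
Running product: 8, 80, 720, 2880
N(V) = 2880


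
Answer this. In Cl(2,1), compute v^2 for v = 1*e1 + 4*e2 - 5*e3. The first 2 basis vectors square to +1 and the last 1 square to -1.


v^2 = sum of c_i^2 * e_i^2
Positive signature terms (e_i^2 = +1): 1^2 + 4^2 = 17
Negative signature terms (e_j^2 = -1): (-5)^2 = 25
v^2 = 17 - 25 = -8


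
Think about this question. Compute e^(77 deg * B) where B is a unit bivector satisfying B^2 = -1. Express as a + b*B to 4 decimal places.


For a unit bivector B with B^2 = -1, the exponential series gives
e^(theta*B) = cos(theta) + sin(theta)*B (the GA analogue of Euler's formula).
theta = 77 degrees = 1.343904 rad
cos(77 deg) = 0.2250
sin(77 deg) = 0.9744
exp(theta*B) = 0.2250 + 0.9744*B


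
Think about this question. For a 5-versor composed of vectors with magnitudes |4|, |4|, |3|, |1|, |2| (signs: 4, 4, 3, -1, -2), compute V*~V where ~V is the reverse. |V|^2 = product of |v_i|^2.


Each vector v_i has |v_i|^2 = s_i^2
Squared scales: 4^2 = 16, 4^2 = 16, 3^2 = 9, (-1)^2 = 1, (-2)^2 = 4
|V|^2 = 16 * 16 * 9 * 1 * 4
= 9216


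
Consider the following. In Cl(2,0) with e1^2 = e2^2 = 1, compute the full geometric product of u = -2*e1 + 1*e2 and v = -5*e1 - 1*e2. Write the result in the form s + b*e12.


Expand: (-2*e1 + 1*e2)(-5*e1 - 1*e2)
= (-2)*(-5)*e1e1 + (-2)*(-1)*e1e2 + 1*(-5)*e2e1 + 1*(-1)*e2e2
Using e1^2 = e2^2 = 1, e2e1 = -e1e2:
Scalar part s = (-2)*(-5) + 1*(-1) = 10 + (-1) = 9
Bivector part b = (-2)*(-1) - 1*(-5) = 2 - (-5) = 7
uv = 9 + 7*e12


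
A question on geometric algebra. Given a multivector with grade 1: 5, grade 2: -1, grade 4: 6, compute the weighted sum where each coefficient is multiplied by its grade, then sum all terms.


Grade-weighted sum = sum of grade_k * coefficient_k
1*5 = 5
2*(-1) = -2
4*6 = 24
Total = 5 + (-2) + 24 = 27


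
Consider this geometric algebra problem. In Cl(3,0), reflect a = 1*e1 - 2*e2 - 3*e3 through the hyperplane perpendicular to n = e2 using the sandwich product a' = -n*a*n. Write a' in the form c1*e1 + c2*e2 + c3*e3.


Reflection formula: a' = -n*a*n, with n = e2 (unit vector, n^2 = 1).
For reflection through hyperplane perp to e2:
The component along e2 flips sign, others stay.
a = (1, -2, -3)
a' = (1, 2, -3)
a' = 1*e1 + 2*e2 - 3*e3


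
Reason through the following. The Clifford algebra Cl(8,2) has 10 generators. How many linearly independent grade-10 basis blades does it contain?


Number of grade-k basis blades in Cl(p,q) with n = p + q is C(n, k).
n = 8 + 2 = 10
C(10, 10) = 10! / (10! * 0!)
= 3628800 / (3628800 * 1)
= 1


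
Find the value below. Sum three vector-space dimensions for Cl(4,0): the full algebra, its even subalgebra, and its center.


n = 4 + 0 = 4
Total dim = 2^4 = 16
Even subalgebra dim = 2^3 = 8
n is even, so center dim = 1
Sum = 16 + 8 + 1 = 25


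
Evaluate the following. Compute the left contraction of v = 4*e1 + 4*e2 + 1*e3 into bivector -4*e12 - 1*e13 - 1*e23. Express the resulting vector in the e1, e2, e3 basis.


Left contraction v _| B = <vB>_1 (grade-1 part of the geometric product vB).
Using e1_|e12 = e2, e2_|e12 = -e1, e1_|e13 = e3, e3_|e13 = -e1, e2_|e23 = e3, e3_|e23 = -e2:
e1 coeff: -v2*b12 - v3*b13 = -(4)*(-4) - (1)*(-1) = 17
e2 coeff: v1*b12 - v3*b23 = (4)*(-4) - (1)*(-1) = -15
e3 coeff: v1*b13 + v2*b23 = (4)*(-1) + (4)*(-1) = -8
v _| B = 17*e1 - 15*e2 - 8*e3


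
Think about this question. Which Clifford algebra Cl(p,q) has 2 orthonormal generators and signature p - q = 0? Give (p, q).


We need p + q = 2 and p - q = 0.
Adding: 2p = 2 + 0 = 2, so p = 1.
Then q = 2 - 1 = 1.
(p, q) = (1, 1)


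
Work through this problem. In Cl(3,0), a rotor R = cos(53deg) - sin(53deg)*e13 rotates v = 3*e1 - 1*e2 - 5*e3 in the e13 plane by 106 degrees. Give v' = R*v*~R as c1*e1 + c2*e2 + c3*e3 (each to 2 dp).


Rotor R = cos(53deg) - sin(53deg)*e13
Rotation angle theta = 2 * 53 = 106 degrees in the e13 plane (e1 -> e3).
The component perpendicular to the plane (e2) is invariant: v'_2 = v2 = -1.00
cos(106deg) = -0.2756, sin(106deg) = 0.9613
v'_1 = v1*cos(theta) - v3*sin(theta) = 3*(-0.2756) - (-5)*0.9613 = 3.98
v'_3 = v1*sin(theta) + v3*cos(theta) = 3*0.9613 + (-5)*(-0.2756) = 4.26
v' = 3.98*e1 - 1.00*e2 + 4.26*e3


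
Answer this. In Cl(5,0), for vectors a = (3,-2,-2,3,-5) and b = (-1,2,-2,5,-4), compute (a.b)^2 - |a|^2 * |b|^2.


a . b = 3*(-1) + (-2)*2 + (-2)*(-2) + 3*5 + (-5)*(-4)
= -3 + (-4) + 4 + 15 + 20 = 32
|a|^2 = 3^2 + (-2)^2 + (-2)^2 + 3^2 + (-5)^2 = 51
|b|^2 = (-1)^2 + 2^2 + (-2)^2 + 5^2 + (-4)^2 = 50
(a.b)^2 = 32^2 = 1024
|a|^2 * |b|^2 = 51 * 50 = 2550
Result = 1024 - 2550 = -1526


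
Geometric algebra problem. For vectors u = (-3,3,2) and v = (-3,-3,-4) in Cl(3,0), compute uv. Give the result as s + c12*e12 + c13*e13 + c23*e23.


In Cl(3,0): e_i^2 = 1, e_ie_j = -e_je_i for i != j.
Scalar part = u . v = (-3)*(-3) + 3*(-3) + 2*(-4)
= 9 + (-9) + (-8) = -8
e12 coeff = (-3)*(-3) - 3*(-3) = 9 - (-9) = 18
e13 coeff = (-3)*(-4) - 2*(-3) = 12 - (-6) = 18
e23 coeff = 3*(-4) - 2*(-3) = -12 - (-6) = -6
uv = -8 + 18*e12 + 18*e13 - 6*e23


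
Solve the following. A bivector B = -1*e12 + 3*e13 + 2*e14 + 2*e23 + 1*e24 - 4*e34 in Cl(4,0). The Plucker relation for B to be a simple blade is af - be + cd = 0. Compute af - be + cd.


Plucker relation: af - be + cd
a*f = (-1)*(-4) = 4
b*e = 3*1 = 3
c*d = 2*2 = 4
af - be + cd = 4 - 3 + 4
= 5


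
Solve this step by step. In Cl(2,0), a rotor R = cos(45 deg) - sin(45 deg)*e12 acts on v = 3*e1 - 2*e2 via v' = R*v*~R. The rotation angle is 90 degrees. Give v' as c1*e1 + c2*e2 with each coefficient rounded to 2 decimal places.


Rotor R = cos(45deg) - sin(45deg)*e12
Rotation angle theta = 2 * 45 = 90 degrees
v' = R*v*~R rotates v by theta.
cos(90deg) = 0.0000, sin(90deg) = 1.0000
v'_1 = 3*cos(90deg) - (-2)*sin(90deg)
= 3*0.0000 - (-2)*1.0000
= 2.00
v'_2 = 3*sin(90deg) + (-2)*cos(90deg)
= 3*1.0000 + (-2)*0.0000
= 3.00
v' = 2.00*e1 + 3.00*e2


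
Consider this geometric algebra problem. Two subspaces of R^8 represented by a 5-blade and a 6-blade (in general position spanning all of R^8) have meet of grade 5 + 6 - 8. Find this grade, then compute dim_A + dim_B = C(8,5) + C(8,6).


Meet grade = grade(A) + grade(B) - n
= 5 + 6 - 8 = 3
C(8,5) = 56
C(8,6) = 28
dim_A + dim_B = 56 + 28 = 84


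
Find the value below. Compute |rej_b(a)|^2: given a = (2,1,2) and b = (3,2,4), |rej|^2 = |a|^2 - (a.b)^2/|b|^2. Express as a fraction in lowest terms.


|a|^2 = 2^2 + 1^2 + 2^2 = 9
|b|^2 = 3^2 + 2^2 + 4^2 = 29
a . b = 2*3 + 1*2 + 2*4 = 16
(a.b)^2 = 16^2 = 256
|rej|^2 = 9 - 256/29
= (261 - 256)/29
= 5/29
In lowest terms: 5/29
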